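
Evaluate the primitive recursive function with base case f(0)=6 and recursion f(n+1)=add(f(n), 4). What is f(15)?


f(0) = 6
f(1) = add(f(0), 4) = add(6, 4) = 10
f(2) = add(f(1), 4) = add(10, 4) = 14
f(3) = add(f(2), 4) = add(14, 4) = 18
f(4) = add(f(3), 4) = add(18, 4) = 22
f(5) = add(f(4), 4) = add(22, 4) = 26
f(6) = add(f(5), 4) = add(26, 4) = 30
f(7) = add(f(6), 4) = add(30, 4) = 34
f(8) = add(f(7), 4) = add(34, 4) = 38
f(9) = add(f(8), 4) = add(38, 4) = 42
f(10) = add(f(9), 4) = add(42, 4) = 46
f(11) = add(f(10), 4) = add(46, 4) = 50
f(12) = add(f(11), 4) = add(50, 4) = 54
f(13) = add(f(12), 4) = add(54, 4) = 58
f(14) = add(f(13), 4) = add(58, 4) = 62
f(15) = add(f(14), 4) = add(62, 4) = 66


66


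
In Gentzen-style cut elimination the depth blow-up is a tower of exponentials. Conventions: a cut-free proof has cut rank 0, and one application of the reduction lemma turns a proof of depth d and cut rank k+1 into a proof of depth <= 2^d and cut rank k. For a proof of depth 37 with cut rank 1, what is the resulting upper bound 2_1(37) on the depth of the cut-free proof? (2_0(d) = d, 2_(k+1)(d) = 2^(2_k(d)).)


Each rank reduction sends depth d to at most 2^d; cut rank r needs r reductions.
2_0(37) = 37
2_1(37) = 2^37 = 137438953472
Cut-free depth bound = 137438953472

137438953472


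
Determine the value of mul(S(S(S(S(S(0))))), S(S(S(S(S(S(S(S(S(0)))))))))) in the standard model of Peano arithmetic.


mul(S^5(0), S^9(0)):
S^5(0) = 5
S^9(0) = 9
5 * 9 = 45

45


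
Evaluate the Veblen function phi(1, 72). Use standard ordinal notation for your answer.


phi(1, 72):
phi(1, beta) = epsilon_beta (the beta-th epsilon number).
phi(1, 72) = epsilon_72

epsilon_72


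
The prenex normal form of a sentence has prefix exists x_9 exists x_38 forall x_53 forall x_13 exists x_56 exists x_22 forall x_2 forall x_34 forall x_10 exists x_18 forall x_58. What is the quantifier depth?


Quantifier prefix has 11 quantifier symbols.
Quantifier depth = 11

11


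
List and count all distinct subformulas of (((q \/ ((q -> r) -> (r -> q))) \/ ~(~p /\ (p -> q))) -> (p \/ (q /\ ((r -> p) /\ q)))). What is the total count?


Formula: (((q \/ ((q -> r) -> (r -> q))) \/ ~(~p /\ (p -> q))) -> (p \/ (q /\ ((r -> p) /\ q))))
Subformulas found:
  1. r
  2. q
  3. p
  4. ~p
  5. (r -> q)
  6. (r -> p)
  7. (q -> r)
  8. (p -> q)
  9. ((r -> p) /\ q)
  10. (~p /\ (p -> q))
  11. ~(~p /\ (p -> q))
  12. ((q -> r) -> (r -> q))
  13. (q /\ ((r -> p) /\ q))
  14. (p \/ (q /\ ((r -> p) /\ q)))
  15. (q \/ ((q -> r) -> (r -> q)))
  16. ((q \/ ((q -> r) -> (r -> q))) \/ ~(~p /\ (p -> q)))
  17. (((q \/ ((q -> r) -> (r -> q))) \/ ~(~p /\ (p -> q))) -> (p \/ (q /\ ((r -> p) /\ q))))
Total distinct subformulas = 17

17


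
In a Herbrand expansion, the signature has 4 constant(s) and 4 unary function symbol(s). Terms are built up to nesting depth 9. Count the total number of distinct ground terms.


Herbrand terms by depth:
Depth 0: 4 constants
Depth 1: 16 new terms (running total: 20)
Depth 2: 64 new terms (running total: 84)
Depth 3: 256 new terms (running total: 340)
Depth 4: 1024 new terms (running total: 1364)
Depth 5: 4096 new terms (running total: 5460)
Depth 6: 16384 new terms (running total: 21844)
Depth 7: 65536 new terms (running total: 87380)
Depth 8: 262144 new terms (running total: 349524)
Depth 9: 1048576 new terms (running total: 1398100)
Total distinct ground terms = 1398100

1398100


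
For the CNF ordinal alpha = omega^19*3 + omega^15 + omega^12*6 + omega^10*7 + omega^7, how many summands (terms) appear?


CNF: omega^19*3 + omega^15 + omega^12*6 + omega^10*7 + omega^7
Count the summands separated by '+':
  term 1: omega^19*3
  term 2: omega^15
  term 3: omega^12*6
  term 4: omega^10*7
  term 5: omega^7
Total terms = 5

5


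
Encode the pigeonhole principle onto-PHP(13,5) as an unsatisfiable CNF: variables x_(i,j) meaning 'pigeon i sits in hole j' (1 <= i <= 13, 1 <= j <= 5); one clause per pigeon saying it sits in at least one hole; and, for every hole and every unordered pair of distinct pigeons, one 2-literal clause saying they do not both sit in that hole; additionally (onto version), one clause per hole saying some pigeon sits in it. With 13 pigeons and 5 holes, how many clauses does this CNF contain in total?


onto-PHP(13,5): 13 pigeons, 5 holes, 13*5 = 65 variables.
- pigeon clauses: one per pigeon -> 13 clauses
- hole clauses: 5 holes * C(13,2) = 5 * 78 -> 390 clauses
- onto clauses: one per hole -> 5 clauses
Total clauses = 13 + 390 + 5 = 408

408


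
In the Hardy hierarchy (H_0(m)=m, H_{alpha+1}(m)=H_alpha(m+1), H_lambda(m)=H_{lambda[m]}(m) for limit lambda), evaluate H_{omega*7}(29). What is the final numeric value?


H_{omega*7}(29):
For the Hardy hierarchy, H_{omega*k}(n) = 2^k * n.
2^7 = 128.
128 * 29 = 3712

3712


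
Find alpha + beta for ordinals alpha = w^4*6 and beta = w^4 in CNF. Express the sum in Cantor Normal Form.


Ordinal addition w^4*6 + w^4:
Both terms have the same exponent 4.
w^e*c + w^e*d = w^e*(c+d).
Result = w^4*(6+1) = w^4*7

w^4*7


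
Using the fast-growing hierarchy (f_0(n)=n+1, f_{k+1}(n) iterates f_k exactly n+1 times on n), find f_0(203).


f_0(203) = 203 + 1 = 204

204


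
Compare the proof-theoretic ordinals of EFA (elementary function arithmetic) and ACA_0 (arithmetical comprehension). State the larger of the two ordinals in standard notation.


Proof-theoretic ordinal of EFA (elementary function arithmetic): omega^3
Proof-theoretic ordinal of ACA_0 (arithmetical comprehension): epsilon_0
Comparing: omega^3 < epsilon_0.
The larger ordinal is epsilon_0 (from ACA_0 (arithmetical comprehension)).

epsilon_0


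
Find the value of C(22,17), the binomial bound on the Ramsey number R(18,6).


R(18,6) <= C(18+6-2, 18-1) = C(22, 17)
C(22, 17) = 22! / (17! * 5!)
= 26334

26334


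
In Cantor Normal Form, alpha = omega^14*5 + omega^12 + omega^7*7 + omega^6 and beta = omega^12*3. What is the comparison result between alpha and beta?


Compare term by term from highest exponent:
alpha = omega^14*5 + omega^12 + omega^7*7 + omega^6
beta = omega^12*3
Term 1: alpha has omega^14*5, beta has omega^12*3
Term 2: alpha has omega^12*1, beta has omega^0*0
Term 3: alpha has omega^7*7, beta has omega^0*0
Term 4: alpha has omega^6*1, beta has omega^0*0
Result: alpha > beta

alpha > beta


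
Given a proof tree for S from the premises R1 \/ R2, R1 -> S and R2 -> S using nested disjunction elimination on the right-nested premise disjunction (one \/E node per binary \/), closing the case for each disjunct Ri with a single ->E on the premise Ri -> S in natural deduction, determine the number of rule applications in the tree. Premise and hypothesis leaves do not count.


The premise R1 \/ R2 contains 2 disjuncts, hence 1 binary \/ connectives.
- Each binary \/ is eliminated once: 1 \/E nodes.
- Each of the 2 cases Ri derives S by one ->E with Ri -> S: 2 ->E nodes.
Total = 1 + 2 = 3

3


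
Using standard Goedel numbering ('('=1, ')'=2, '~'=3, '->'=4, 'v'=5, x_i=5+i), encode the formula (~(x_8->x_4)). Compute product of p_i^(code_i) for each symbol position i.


Formula: (~(x_8->x_4))
Symbol codes: [1, 3, 1, 13, 4, 9, 2, 2]
Primes: [2, 3, 5, 7, 11, 13, 17, 19]
p_1^1 = 2^1 = 2
p_2^3 = 3^3 = 27
p_3^1 = 5^1 = 5
p_4^13 = 7^13 = 96889010407
p_5^4 = 11^4 = 14641
p_6^9 = 13^9 = 10604499373
p_7^2 = 17^2 = 289
p_8^2 = 19^2 = 361
Product = 423744662052346900495385309484330

423744662052346900495385309484330


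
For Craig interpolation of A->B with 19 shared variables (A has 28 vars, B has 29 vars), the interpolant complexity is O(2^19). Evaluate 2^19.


Shared atoms = 19
Craig interpolant size bound = 2^19
= 524288

524288


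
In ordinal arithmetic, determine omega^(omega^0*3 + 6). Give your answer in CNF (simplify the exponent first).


omega^(omega^0*3 + 6):
omega^0 = 1, so the exponent is 3 + 6 = 9 (finite ordinal addition).
Result = omega^9, already a single CNF term.

omega^9


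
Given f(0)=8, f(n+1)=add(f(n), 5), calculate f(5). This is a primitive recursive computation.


f(0) = 8
f(1) = add(f(0), 5) = add(8, 5) = 13
f(2) = add(f(1), 5) = add(13, 5) = 18
f(3) = add(f(2), 5) = add(18, 5) = 23
f(4) = add(f(3), 5) = add(23, 5) = 28
f(5) = add(f(4), 5) = add(28, 5) = 33


33


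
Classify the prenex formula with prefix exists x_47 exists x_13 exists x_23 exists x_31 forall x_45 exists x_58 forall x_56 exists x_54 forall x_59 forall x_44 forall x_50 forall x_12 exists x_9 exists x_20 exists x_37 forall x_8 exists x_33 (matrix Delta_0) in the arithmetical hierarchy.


Leading quantifier is exists, so the class is Sigma.
Number of quantifier blocks = alternations + 1 = 8 + 1 = 9.
Classification: Sigma_9

Sigma_9


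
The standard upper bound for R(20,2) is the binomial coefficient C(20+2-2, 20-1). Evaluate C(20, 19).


R(20,2) <= C(20+2-2, 20-1) = C(20, 19)
C(20, 19) = 20! / (19! * 1!)
= 20

20


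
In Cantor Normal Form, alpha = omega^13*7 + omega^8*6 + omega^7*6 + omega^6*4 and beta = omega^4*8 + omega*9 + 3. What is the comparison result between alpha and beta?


Compare term by term from highest exponent:
alpha = omega^13*7 + omega^8*6 + omega^7*6 + omega^6*4
beta = omega^4*8 + omega*9 + 3
Term 1: alpha has omega^13*7, beta has omega^4*8
Term 2: alpha has omega^8*6, beta has omega^1*9
Term 3: alpha has omega^7*6, beta has omega^0*3
Term 4: alpha has omega^6*4, beta has omega^0*0
Result: alpha > beta

alpha > beta


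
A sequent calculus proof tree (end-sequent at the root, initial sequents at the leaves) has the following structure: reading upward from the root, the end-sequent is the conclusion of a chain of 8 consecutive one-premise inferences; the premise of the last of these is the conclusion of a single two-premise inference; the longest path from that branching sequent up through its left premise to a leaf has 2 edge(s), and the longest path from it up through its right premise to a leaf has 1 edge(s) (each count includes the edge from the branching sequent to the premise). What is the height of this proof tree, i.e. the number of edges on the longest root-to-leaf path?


Longest path through the left premise: 2 edges (measured from the branching sequent)
Longest path through the right premise: 1 edges
Height of the subtree rooted at the branching sequent: max(2, 1) = 2
The branching sequent sits 8 edges above the root (the chain of one-premise inferences), so height = 2 + 8 = 10

10


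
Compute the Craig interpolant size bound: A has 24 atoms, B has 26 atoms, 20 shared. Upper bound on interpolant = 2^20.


Shared atoms = 20
Craig interpolant size bound = 2^20
= 1048576

1048576


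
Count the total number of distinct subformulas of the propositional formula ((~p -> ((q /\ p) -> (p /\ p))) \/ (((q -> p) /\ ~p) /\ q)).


Formula: ((~p -> ((q /\ p) -> (p /\ p))) \/ (((q -> p) /\ ~p) /\ q))
Subformulas found:
  1. q
  2. p
  3. ~p
  4. (q /\ p)
  5. (p /\ p)
  6. (q -> p)
  7. ((q -> p) /\ ~p)
  8. ((q /\ p) -> (p /\ p))
  9. (((q -> p) /\ ~p) /\ q)
  10. (~p -> ((q /\ p) -> (p /\ p)))
  11. ((~p -> ((q /\ p) -> (p /\ p))) \/ (((q -> p) /\ ~p) /\ q))
Total distinct subformulas = 11

11


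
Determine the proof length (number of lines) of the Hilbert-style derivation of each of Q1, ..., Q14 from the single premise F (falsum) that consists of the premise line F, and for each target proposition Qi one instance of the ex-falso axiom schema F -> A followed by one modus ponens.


Ex falso, line by line:
- 1 premise line (F)
- 14 targets, each needing 1 axiom instance (F -> Qi) + 1 MP = 2 lines: 2 * 14 = 28
Total = 1 + 28 = 29 lines.

29


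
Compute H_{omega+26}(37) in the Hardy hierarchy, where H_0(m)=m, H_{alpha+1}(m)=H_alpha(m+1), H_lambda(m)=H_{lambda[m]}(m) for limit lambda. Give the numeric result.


H_{omega+26}(37):
Unwind the 26 successor steps: H_{omega+26}(37) = H_omega(37+26) = H_omega(63).
H_omega(m) = H_m(m) = m + m = 2m.
Result = 2 * 63 = 126

126


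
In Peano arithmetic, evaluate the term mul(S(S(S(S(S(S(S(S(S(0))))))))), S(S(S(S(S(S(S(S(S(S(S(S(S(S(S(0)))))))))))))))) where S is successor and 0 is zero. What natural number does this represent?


mul(S^9(0), S^15(0)):
S^9(0) = 9
S^15(0) = 15
9 * 15 = 135

135


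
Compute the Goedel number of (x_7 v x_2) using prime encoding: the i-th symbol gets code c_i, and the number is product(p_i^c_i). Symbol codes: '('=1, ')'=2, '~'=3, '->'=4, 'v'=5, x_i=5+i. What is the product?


Formula: (x_7 v x_2)
Symbol codes: [1, 12, 5, 7, 2]
Primes: [2, 3, 5, 7, 11]
p_1^1 = 2^1 = 2
p_2^12 = 3^12 = 531441
p_3^5 = 5^5 = 3125
p_4^7 = 7^7 = 823543
p_5^2 = 11^2 = 121
Product = 330983789818893750

330983789818893750


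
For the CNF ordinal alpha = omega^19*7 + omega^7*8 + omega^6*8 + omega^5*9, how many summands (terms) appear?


CNF: omega^19*7 + omega^7*8 + omega^6*8 + omega^5*9
Count the summands separated by '+':
  term 1: omega^19*7
  term 2: omega^7*8
  term 3: omega^6*8
  term 4: omega^5*9
Total terms = 4

4


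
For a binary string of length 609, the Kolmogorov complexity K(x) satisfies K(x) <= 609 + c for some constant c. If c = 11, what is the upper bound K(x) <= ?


K(x) <= |x| + c = 609 + 11 = 620

620


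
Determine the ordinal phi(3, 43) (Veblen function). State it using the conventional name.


phi(3, 43):
phi(3, beta) = eta_beta (the beta-th eta number, fixed point of zeta).
phi(3, 43) = eta_43

eta_43


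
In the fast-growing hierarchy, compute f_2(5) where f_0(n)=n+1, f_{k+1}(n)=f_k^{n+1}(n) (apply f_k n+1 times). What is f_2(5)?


f_2(5) = f_1^6(5)
f_1(m) = 2m + 1.
Iterating: f_1^k(n) = 2^k*(n+1) - 1.
f_2(5) = 2^6*(5+1) - 1 = 64*6 - 1 = 383

383


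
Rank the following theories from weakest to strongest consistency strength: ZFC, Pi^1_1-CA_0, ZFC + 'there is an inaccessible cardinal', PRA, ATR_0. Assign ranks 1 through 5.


Ordering by consistency strength:
1. PRA
2. ATR_0
3. Pi^1_1-CA_0
4. ZFC
5. ZFC + 'there is an inaccessible cardinal'


ZFC=4, Pi^1_1-CA_0=3, ZFC + 'there is an inaccessible cardinal'=5, PRA=1, ATR_0=2


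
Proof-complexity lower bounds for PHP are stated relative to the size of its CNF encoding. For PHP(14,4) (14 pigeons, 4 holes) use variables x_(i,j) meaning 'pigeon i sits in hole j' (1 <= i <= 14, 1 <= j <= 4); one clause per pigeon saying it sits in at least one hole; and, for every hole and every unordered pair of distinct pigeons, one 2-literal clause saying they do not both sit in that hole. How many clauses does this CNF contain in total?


PHP(14,4): 14 pigeons, 4 holes, 14*4 = 56 variables.
- pigeon clauses: one per pigeon -> 14 clauses
- hole clauses: 4 holes * C(14,2) = 4 * 91 -> 364 clauses
Total clauses = 14 + 364 = 378

378


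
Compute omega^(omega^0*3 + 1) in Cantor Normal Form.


omega^(omega^0*3 + 1):
omega^0 = 1, so the exponent is 3 + 1 = 4 (finite ordinal addition).
Result = omega^4, already a single CNF term.

omega^4


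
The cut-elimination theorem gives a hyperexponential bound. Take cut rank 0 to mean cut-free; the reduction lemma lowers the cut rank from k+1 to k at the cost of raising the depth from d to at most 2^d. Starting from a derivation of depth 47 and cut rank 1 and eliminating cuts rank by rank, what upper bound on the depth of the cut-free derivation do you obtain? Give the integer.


Each rank reduction sends depth d to at most 2^d; cut rank r needs r reductions.
2_0(47) = 47
2_1(47) = 2^47 = 140737488355328
Cut-free depth bound = 140737488355328

140737488355328


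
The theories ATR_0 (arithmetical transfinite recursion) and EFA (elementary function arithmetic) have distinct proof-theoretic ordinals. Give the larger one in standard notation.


Proof-theoretic ordinal of ATR_0 (arithmetical transfinite recursion): Gamma_0
Proof-theoretic ordinal of EFA (elementary function arithmetic): omega^3
Comparing: omega^3 < Gamma_0.
The larger ordinal is Gamma_0 (from ATR_0 (arithmetical transfinite recursion)).

Gamma_0


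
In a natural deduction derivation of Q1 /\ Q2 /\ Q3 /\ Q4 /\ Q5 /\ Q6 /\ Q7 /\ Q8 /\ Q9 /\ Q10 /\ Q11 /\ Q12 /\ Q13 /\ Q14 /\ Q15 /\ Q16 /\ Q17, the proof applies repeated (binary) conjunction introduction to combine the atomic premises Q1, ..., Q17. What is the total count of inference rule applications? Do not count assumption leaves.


The target conjunction has 17 conjuncts, i.e. 16 binary /\ connectives.
Each conjunction-intro joins two pieces, so 17 atoms require 17-1 = 16 applications.
Total inference nodes = 16

16


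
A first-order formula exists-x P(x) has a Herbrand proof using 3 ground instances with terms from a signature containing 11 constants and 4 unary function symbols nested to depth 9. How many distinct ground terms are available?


Herbrand terms by depth:
Depth 0: 11 constants
Depth 1: 44 new terms (running total: 55)
Depth 2: 176 new terms (running total: 231)
Depth 3: 704 new terms (running total: 935)
Depth 4: 2816 new terms (running total: 3751)
Depth 5: 11264 new terms (running total: 15015)
Depth 6: 45056 new terms (running total: 60071)
Depth 7: 180224 new terms (running total: 240295)
Depth 8: 720896 new terms (running total: 961191)
Depth 9: 2883584 new terms (running total: 3844775)
Total distinct ground terms = 3844775

3844775


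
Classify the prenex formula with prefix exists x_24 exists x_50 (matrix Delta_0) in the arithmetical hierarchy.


Leading quantifier is exists, so the class is Sigma.
Number of quantifier blocks = alternations + 1 = 0 + 1 = 1.
Classification: Sigma_1

Sigma_1


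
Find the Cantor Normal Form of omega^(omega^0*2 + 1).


omega^(omega^0*2 + 1):
omega^0 = 1, so the exponent is 2 + 1 = 3 (finite ordinal addition).
Result = omega^3, already a single CNF term.

omega^3


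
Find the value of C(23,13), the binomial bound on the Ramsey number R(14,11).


R(14,11) <= C(14+11-2, 14-1) = C(23, 13)
C(23, 13) = 23! / (13! * 10!)
= 1144066

1144066


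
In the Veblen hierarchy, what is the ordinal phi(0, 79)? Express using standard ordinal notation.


phi(0, 79):
phi(0, beta) = omega^beta by definition.
phi(0, 79) = omega^79

omega^79


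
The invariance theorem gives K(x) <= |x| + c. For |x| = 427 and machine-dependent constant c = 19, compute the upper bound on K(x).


K(x) <= |x| + c = 427 + 19 = 446

446


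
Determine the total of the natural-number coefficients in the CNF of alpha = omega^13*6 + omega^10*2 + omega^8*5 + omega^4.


CNF: omega^13*6 + omega^10*2 + omega^8*5 + omega^4
Coefficients: 6 + 2 + 5 + 1 = 14

14


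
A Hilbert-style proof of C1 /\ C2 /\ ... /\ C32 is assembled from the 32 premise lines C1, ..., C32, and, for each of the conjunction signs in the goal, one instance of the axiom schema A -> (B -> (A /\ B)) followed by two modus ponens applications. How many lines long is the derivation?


Conjoining 32 premises:
- 32 premise lines
- the goal has 31 conjunction signs; each costs 1 axiom instance + 2 MP = 3 lines: 3 * 31 = 93
Total = 32 + 93 = 125 lines.

125


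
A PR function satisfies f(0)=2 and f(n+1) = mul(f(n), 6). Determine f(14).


f(0) = 2
f(1) = mul(f(0), 6) = mul(2, 6) = 12
f(2) = mul(f(1), 6) = mul(12, 6) = 72
f(3) = mul(f(2), 6) = mul(72, 6) = 432
f(4) = mul(f(3), 6) = mul(432, 6) = 2592
f(5) = mul(f(4), 6) = mul(2592, 6) = 15552
f(6) = mul(f(5), 6) = mul(15552, 6) = 93312
f(7) = mul(f(6), 6) = mul(93312, 6) = 559872
f(8) = mul(f(7), 6) = mul(559872, 6) = 3359232
f(9) = mul(f(8), 6) = mul(3359232, 6) = 20155392
f(10) = mul(f(9), 6) = mul(20155392, 6) = 120932352
f(11) = mul(f(10), 6) = mul(120932352, 6) = 725594112
f(12) = mul(f(11), 6) = mul(725594112, 6) = 4353564672
f(13) = mul(f(12), 6) = mul(4353564672, 6) = 26121388032
f(14) = mul(f(13), 6) = mul(26121388032, 6) = 156728328192


156728328192


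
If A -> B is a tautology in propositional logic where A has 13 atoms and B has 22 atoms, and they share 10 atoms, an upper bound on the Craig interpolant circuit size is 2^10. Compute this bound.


Shared atoms = 10
Craig interpolant size bound = 2^10
= 1024

1024


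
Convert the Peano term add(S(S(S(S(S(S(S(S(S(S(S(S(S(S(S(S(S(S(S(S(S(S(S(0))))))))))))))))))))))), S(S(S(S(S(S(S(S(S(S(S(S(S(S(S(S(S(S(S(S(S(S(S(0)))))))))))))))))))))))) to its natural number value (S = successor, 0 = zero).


add(S^23(0), S^23(0)):
S^23(0) = 23
S^23(0) = 23
23 + 23 = 46

46


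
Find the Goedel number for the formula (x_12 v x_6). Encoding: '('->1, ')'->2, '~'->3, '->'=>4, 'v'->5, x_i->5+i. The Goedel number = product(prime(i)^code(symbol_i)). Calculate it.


Formula: (x_12 v x_6)
Symbol codes: [1, 17, 5, 11, 2]
Primes: [2, 3, 5, 7, 11]
p_1^1 = 2^1 = 2
p_2^17 = 3^17 = 129140163
p_3^5 = 5^5 = 3125
p_4^11 = 7^11 = 1977326743
p_5^2 = 11^2 = 121
Product = 193110175283304826181250

193110175283304826181250


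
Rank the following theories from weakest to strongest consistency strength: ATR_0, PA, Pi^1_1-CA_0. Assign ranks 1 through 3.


Ordering by consistency strength:
1. PA
2. ATR_0
3. Pi^1_1-CA_0


ATR_0=2, PA=1, Pi^1_1-CA_0=3


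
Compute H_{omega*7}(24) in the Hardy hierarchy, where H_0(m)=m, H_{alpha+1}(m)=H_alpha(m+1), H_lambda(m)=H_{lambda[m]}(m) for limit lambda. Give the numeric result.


H_{omega*7}(24):
For the Hardy hierarchy, H_{omega*k}(n) = 2^k * n.
2^7 = 128.
128 * 24 = 3072

3072


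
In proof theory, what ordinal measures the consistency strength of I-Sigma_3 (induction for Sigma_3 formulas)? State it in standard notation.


The proof-theoretic ordinal of I-Sigma_3 (induction for Sigma_3 formulas) is a standard result in ordinal analysis.
This ordinal is the supremum of order types of primitive recursive well-orderings
that the theory can prove to be well-ordered.
For I-Sigma_3 (induction for Sigma_3 formulas), the proof-theoretic ordinal is omega^(omega^(omega^omega)).

omega^(omega^(omega^omega))


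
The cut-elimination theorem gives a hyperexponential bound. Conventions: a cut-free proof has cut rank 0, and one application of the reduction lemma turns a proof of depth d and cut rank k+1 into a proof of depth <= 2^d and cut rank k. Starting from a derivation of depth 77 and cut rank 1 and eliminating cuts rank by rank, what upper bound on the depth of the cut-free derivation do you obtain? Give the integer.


Each rank reduction sends depth d to at most 2^d; cut rank r needs r reductions.
2_0(77) = 77
2_1(77) = 2^77 = 151115727451828646838272
Cut-free depth bound = 151115727451828646838272

151115727451828646838272


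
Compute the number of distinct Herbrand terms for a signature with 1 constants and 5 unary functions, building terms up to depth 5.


Herbrand terms by depth:
Depth 0: 1 constants
Depth 1: 5 new terms (running total: 6)
Depth 2: 25 new terms (running total: 31)
Depth 3: 125 new terms (running total: 156)
Depth 4: 625 new terms (running total: 781)
Depth 5: 3125 new terms (running total: 3906)
Total distinct ground terms = 3906

3906


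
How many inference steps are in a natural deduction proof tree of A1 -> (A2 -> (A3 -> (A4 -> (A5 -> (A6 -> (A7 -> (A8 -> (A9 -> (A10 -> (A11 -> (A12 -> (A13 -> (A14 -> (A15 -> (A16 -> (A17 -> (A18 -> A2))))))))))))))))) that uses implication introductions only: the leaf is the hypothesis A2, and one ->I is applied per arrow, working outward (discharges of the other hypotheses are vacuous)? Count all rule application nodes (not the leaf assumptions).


The formula has 18 arrows (->); its innermost consequent A2 is one of the antecedents,
so the proof starts from the hypothesis leaf A2 (not a rule application) and closes one arrow per ->I.
Building A1 -> (A2 -> (A3 -> (A4 -> (A5 -> (A6 -> (A7 -> (A8 -> (A9 -> (A10 -> (A11 -> (A12 -> (A13 -> (A14 -> (A15 -> (A16 -> (A17 -> (A18 -> A2))))))))))))))))) therefore takes 18 nested implication introductions.
Total inference nodes = 18

18


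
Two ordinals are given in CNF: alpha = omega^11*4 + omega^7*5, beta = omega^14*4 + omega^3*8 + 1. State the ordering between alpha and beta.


Compare term by term from highest exponent:
alpha = omega^11*4 + omega^7*5
beta = omega^14*4 + omega^3*8 + 1
Term 1: alpha has omega^11*4, beta has omega^14*4
Term 2: alpha has omega^7*5, beta has omega^3*8
Term 3: alpha has omega^0*0, beta has omega^0*1
Result: alpha < beta

alpha < beta


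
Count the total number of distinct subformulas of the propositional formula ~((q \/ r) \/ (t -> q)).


Formula: ~((q \/ r) \/ (t -> q))
Subformulas found:
  1. q
  2. r
  3. t
  4. (q \/ r)
  5. (t -> q)
  6. ((q \/ r) \/ (t -> q))
  7. ~((q \/ r) \/ (t -> q))
Total distinct subformulas = 7

7


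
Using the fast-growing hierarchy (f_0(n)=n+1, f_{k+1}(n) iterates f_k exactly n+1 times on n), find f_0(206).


f_0(206) = 206 + 1 = 207

207


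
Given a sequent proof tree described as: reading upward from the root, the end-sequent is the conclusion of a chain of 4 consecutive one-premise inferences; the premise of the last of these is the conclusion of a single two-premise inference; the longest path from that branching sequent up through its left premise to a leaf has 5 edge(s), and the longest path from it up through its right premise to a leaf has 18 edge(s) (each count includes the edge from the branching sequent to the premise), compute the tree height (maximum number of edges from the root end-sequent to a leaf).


Longest path through the left premise: 5 edges (measured from the branching sequent)
Longest path through the right premise: 18 edges
Height of the subtree rooted at the branching sequent: max(5, 18) = 18
The branching sequent sits 4 edges above the root (the chain of one-premise inferences), so height = 18 + 4 = 22

22


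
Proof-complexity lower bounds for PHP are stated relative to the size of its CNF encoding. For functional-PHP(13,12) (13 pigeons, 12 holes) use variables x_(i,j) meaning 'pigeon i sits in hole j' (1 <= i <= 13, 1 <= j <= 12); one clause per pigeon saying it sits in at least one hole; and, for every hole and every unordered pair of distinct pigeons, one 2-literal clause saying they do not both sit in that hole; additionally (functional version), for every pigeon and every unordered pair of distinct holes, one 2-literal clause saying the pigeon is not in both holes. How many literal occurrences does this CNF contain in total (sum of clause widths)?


functional-PHP(13,12): 13 pigeons, 12 holes, 13*12 = 156 variables.
- pigeon clauses: one per pigeon -> 13 clauses of width 12 -> 156 literals
- hole clauses: 12 holes * C(13,2) = 12 * 78 -> 936 clauses of width 2 -> 1872 literals
- functional clauses: 13 pigeons * C(12,2) = 13 * 66 -> 858 clauses of width 2 -> 1716 literals
Total literal occurrences = 156 + 1872 + 1716 = 3744

3744


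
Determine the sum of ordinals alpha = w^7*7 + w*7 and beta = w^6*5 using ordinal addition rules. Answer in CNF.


Ordinal addition (w^7*7 + w*7) + w^6*5:
alpha's leading term has exponent 7 > beta's exponent 6, so it survives.
alpha's tail term has exponent 1 < beta's exponent 6, so it is absorbed by beta.
In ordinal addition, any term followed by a strictly larger-exponent term is absorbed.
Result = w^7*7 + w^6*5

w^7*7 + w^6*5


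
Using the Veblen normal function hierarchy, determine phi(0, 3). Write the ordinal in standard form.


phi(0, 3):
phi(0, beta) = omega^beta by definition.
phi(0, 3) = omega^3

omega^3


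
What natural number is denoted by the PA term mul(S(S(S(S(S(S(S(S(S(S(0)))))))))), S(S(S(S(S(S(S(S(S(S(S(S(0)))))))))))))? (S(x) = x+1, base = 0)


mul(S^10(0), S^12(0)):
S^10(0) = 10
S^12(0) = 12
10 * 12 = 120

120


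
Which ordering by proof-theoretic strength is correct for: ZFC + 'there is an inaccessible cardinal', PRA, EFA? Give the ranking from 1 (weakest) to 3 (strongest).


Ordering by consistency strength:
1. EFA
2. PRA
3. ZFC + 'there is an inaccessible cardinal'


ZFC + 'there is an inaccessible cardinal'=3, PRA=2, EFA=1


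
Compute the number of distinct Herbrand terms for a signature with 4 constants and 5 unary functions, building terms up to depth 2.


Herbrand terms by depth:
Depth 0: 4 constants
Depth 1: 20 new terms (running total: 24)
Depth 2: 100 new terms (running total: 124)
Total distinct ground terms = 124

124


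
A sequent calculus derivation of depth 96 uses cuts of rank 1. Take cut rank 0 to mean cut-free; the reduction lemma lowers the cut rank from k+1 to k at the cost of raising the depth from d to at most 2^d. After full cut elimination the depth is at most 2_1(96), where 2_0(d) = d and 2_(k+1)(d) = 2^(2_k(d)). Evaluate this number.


Each rank reduction sends depth d to at most 2^d; cut rank r needs r reductions.
2_0(96) = 96
2_1(96) = 2^96 = 79228162514264337593543950336
Cut-free depth bound = 79228162514264337593543950336

79228162514264337593543950336


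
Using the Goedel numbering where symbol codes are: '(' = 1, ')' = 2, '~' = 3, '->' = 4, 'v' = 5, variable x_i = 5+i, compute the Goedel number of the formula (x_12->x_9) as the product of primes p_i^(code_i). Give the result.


Formula: (x_12->x_9)
Symbol codes: [1, 17, 4, 14, 2]
Primes: [2, 3, 5, 7, 11]
p_1^1 = 2^1 = 2
p_2^17 = 3^17 = 129140163
p_3^4 = 5^4 = 625
p_4^14 = 7^14 = 678223072849
p_5^2 = 11^2 = 121
Product = 13247358024434711076033750

13247358024434711076033750


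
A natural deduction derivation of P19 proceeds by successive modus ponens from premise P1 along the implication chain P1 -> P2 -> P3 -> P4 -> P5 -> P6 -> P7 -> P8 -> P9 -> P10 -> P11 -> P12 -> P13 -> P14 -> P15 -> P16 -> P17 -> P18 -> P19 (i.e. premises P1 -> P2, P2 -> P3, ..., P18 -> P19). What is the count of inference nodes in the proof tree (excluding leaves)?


We have a chain: P1 -> P2 -> P3 -> P4 -> P5 -> P6 -> P7 -> P8 -> P9 -> P10 -> P11 -> P12 -> P13 -> P14 -> P15 -> P16 -> P17 -> P18 -> P19.
Each modus ponens application produces the next variable.
The chain has 19 propositions, so 19-1 = 18 modus ponens steps.
Total inference nodes = 18

18


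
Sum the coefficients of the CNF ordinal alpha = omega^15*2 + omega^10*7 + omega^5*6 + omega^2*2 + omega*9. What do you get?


CNF: omega^15*2 + omega^10*7 + omega^5*6 + omega^2*2 + omega*9
Coefficients: 2 + 7 + 6 + 2 + 9 = 26

26


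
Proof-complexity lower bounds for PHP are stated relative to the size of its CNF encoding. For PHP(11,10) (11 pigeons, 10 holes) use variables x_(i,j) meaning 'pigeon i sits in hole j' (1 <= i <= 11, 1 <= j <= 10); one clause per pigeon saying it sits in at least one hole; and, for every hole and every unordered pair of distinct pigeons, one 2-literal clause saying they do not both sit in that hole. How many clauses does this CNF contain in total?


PHP(11,10): 11 pigeons, 10 holes, 11*10 = 110 variables.
- pigeon clauses: one per pigeon -> 11 clauses
- hole clauses: 10 holes * C(11,2) = 10 * 55 -> 550 clauses
Total clauses = 11 + 550 = 561

561


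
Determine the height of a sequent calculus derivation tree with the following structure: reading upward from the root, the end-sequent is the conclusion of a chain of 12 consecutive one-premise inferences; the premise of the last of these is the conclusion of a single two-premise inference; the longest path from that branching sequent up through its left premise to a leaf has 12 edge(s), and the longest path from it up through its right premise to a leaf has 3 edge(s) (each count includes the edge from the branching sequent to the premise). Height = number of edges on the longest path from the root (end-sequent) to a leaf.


Longest path through the left premise: 12 edges (measured from the branching sequent)
Longest path through the right premise: 3 edges
Height of the subtree rooted at the branching sequent: max(12, 3) = 12
The branching sequent sits 12 edges above the root (the chain of one-premise inferences), so height = 12 + 12 = 24

24


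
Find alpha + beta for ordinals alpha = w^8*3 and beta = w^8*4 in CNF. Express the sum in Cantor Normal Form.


Ordinal addition w^8*3 + w^8*4:
Both terms have the same exponent 8.
w^e*c + w^e*d = w^e*(c+d).
Result = w^8*(3+4) = w^8*7

w^8*7


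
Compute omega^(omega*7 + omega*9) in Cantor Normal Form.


omega^(omega*7 + omega*9):
Both terms of the exponent have the same exponent 1, so they merge: omega*7 + omega*9 = omega*(7+9) = omega*16.
omega raised to a CNF ordinal is a single CNF term: Result = omega^(omega*16)

omega^(omega*16)


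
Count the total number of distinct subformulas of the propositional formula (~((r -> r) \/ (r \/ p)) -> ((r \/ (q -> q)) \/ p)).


Formula: (~((r -> r) \/ (r \/ p)) -> ((r \/ (q -> q)) \/ p))
Subformulas found:
  1. q
  2. r
  3. p
  4. (r -> r)
  5. (q -> q)
  6. (r \/ p)
  7. (r \/ (q -> q))
  8. ((r \/ (q -> q)) \/ p)
  9. ((r -> r) \/ (r \/ p))
  10. ~((r -> r) \/ (r \/ p))
  11. (~((r -> r) \/ (r \/ p)) -> ((r \/ (q -> q)) \/ p))
Total distinct subformulas = 11

11


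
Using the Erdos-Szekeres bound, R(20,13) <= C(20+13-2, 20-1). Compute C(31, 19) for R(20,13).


R(20,13) <= C(20+13-2, 20-1) = C(31, 19)
C(31, 19) = 31! / (19! * 12!)
= 141120525

141120525


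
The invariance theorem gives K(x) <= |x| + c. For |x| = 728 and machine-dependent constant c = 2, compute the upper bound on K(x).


K(x) <= |x| + c = 728 + 2 = 730

730


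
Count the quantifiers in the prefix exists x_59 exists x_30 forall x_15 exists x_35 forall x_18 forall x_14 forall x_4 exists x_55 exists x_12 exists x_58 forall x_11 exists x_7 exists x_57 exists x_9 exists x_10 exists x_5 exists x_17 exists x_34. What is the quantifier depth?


Quantifier prefix has 18 quantifier symbols.
Quantifier depth = 18

18


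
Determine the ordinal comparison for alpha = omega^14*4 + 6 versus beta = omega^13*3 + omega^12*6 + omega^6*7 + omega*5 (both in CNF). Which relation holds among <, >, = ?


Compare term by term from highest exponent:
alpha = omega^14*4 + 6
beta = omega^13*3 + omega^12*6 + omega^6*7 + omega*5
Term 1: alpha has omega^14*4, beta has omega^13*3
Term 2: alpha has omega^0*6, beta has omega^12*6
Term 3: alpha has omega^0*0, beta has omega^6*7
Term 4: alpha has omega^0*0, beta has omega^1*5
Result: alpha > beta

alpha > beta


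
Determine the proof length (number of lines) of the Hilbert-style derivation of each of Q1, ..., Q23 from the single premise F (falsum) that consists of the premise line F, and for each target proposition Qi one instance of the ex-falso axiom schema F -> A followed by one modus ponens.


Ex falso, line by line:
- 1 premise line (F)
- 23 targets, each needing 1 axiom instance (F -> Qi) + 1 MP = 2 lines: 2 * 23 = 46
Total = 1 + 46 = 47 lines.

47


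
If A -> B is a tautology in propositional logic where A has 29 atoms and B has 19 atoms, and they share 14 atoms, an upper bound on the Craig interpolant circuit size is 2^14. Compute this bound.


Shared atoms = 14
Craig interpolant size bound = 2^14
= 16384

16384


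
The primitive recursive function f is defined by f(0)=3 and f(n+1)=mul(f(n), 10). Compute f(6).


f(0) = 3
f(1) = mul(f(0), 10) = mul(3, 10) = 30
f(2) = mul(f(1), 10) = mul(30, 10) = 300
f(3) = mul(f(2), 10) = mul(300, 10) = 3000
f(4) = mul(f(3), 10) = mul(3000, 10) = 30000
f(5) = mul(f(4), 10) = mul(30000, 10) = 300000
f(6) = mul(f(5), 10) = mul(300000, 10) = 3000000


3000000


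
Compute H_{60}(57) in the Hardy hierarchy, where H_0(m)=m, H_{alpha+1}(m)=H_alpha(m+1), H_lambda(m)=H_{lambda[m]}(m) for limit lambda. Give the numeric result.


H_60(57):
For finite ordinals k, H_k(n) = n + k (each successor step adds 1).
H_60(57) = 57 + 60 = 117

117


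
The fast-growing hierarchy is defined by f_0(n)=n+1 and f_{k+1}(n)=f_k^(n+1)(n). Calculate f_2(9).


f_2(9) = f_1^10(9)
f_1(m) = 2m + 1.
Iterating: f_1^k(n) = 2^k*(n+1) - 1.
f_2(9) = 2^10*(9+1) - 1 = 1024*10 - 1 = 10239

10239


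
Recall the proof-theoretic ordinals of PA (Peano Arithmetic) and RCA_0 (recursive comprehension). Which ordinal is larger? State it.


Proof-theoretic ordinal of PA (Peano Arithmetic): epsilon_0
Proof-theoretic ordinal of RCA_0 (recursive comprehension): omega^omega
Comparing: omega^omega < epsilon_0.
The larger ordinal is epsilon_0 (from PA (Peano Arithmetic)).

epsilon_0


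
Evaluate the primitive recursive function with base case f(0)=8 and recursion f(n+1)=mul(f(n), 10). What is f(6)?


f(0) = 8
f(1) = mul(f(0), 10) = mul(8, 10) = 80
f(2) = mul(f(1), 10) = mul(80, 10) = 800
f(3) = mul(f(2), 10) = mul(800, 10) = 8000
f(4) = mul(f(3), 10) = mul(8000, 10) = 80000
f(5) = mul(f(4), 10) = mul(80000, 10) = 800000
f(6) = mul(f(5), 10) = mul(800000, 10) = 8000000


8000000


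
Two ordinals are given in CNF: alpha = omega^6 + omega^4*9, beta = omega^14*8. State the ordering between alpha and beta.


Compare term by term from highest exponent:
alpha = omega^6 + omega^4*9
beta = omega^14*8
Term 1: alpha has omega^6*1, beta has omega^14*8
Term 2: alpha has omega^4*9, beta has omega^0*0
Result: alpha < beta

alpha < beta


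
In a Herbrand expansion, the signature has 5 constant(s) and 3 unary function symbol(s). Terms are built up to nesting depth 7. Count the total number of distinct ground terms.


Herbrand terms by depth:
Depth 0: 5 constants
Depth 1: 15 new terms (running total: 20)
Depth 2: 45 new terms (running total: 65)
Depth 3: 135 new terms (running total: 200)
Depth 4: 405 new terms (running total: 605)
Depth 5: 1215 new terms (running total: 1820)
Depth 6: 3645 new terms (running total: 5465)
Depth 7: 10935 new terms (running total: 16400)
Total distinct ground terms = 16400

16400


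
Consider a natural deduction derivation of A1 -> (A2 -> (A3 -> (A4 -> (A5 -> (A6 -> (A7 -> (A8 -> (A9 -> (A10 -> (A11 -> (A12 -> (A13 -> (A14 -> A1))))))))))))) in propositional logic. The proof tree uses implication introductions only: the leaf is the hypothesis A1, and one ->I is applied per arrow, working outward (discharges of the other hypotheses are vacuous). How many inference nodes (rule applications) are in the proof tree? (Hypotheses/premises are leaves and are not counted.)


The formula has 14 arrows (->); its innermost consequent A1 is one of the antecedents,
so the proof starts from the hypothesis leaf A1 (not a rule application) and closes one arrow per ->I.
Building A1 -> (A2 -> (A3 -> (A4 -> (A5 -> (A6 -> (A7 -> (A8 -> (A9 -> (A10 -> (A11 -> (A12 -> (A13 -> (A14 -> A1))))))))))))) therefore takes 14 nested implication introductions.
Total inference nodes = 14

14


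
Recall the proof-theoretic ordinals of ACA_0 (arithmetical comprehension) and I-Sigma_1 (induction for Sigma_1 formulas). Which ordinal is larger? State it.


Proof-theoretic ordinal of ACA_0 (arithmetical comprehension): epsilon_0
Proof-theoretic ordinal of I-Sigma_1 (induction for Sigma_1 formulas): omega^omega
Comparing: omega^omega < epsilon_0.
The larger ordinal is epsilon_0 (from ACA_0 (arithmetical comprehension)).

epsilon_0


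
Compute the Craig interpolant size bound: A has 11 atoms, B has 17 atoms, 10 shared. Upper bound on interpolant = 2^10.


Shared atoms = 10
Craig interpolant size bound = 2^10
= 1024

1024


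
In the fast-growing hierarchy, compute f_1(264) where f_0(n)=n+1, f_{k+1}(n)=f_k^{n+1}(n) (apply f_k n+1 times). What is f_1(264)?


f_1(264) = f_0^265(264)
f_0 adds 1 each time, applied 265 times.
f_1(264) = 264 + 265 = 529

529


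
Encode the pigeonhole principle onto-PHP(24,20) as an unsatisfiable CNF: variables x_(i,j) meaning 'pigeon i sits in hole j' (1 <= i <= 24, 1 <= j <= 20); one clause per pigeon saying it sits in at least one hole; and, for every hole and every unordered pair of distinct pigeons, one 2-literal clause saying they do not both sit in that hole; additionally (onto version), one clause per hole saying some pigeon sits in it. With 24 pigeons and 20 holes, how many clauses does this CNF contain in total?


onto-PHP(24,20): 24 pigeons, 20 holes, 24*20 = 480 variables.
- pigeon clauses: one per pigeon -> 24 clauses
- hole clauses: 20 holes * C(24,2) = 20 * 276 -> 5520 clauses
- onto clauses: one per hole -> 20 clauses
Total clauses = 24 + 5520 + 20 = 5564

5564


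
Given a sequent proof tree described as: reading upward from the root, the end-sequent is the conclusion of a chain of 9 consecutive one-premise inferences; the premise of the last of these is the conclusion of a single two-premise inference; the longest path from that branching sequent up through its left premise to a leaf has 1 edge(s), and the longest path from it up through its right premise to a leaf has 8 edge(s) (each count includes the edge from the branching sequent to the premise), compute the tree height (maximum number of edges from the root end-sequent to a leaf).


Longest path through the left premise: 1 edges (measured from the branching sequent)
Longest path through the right premise: 8 edges
Height of the subtree rooted at the branching sequent: max(1, 8) = 8
The branching sequent sits 9 edges above the root (the chain of one-premise inferences), so height = 8 + 9 = 17

17
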